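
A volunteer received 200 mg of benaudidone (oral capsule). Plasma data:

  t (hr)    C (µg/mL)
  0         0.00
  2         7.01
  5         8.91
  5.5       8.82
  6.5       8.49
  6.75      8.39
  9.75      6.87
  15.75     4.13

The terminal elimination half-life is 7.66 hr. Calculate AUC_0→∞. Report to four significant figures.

Trapezoidal AUC_0→15.75:
  [0→2]: (0.00+7.01)/2 × 2 = 7.01
  [2→5]: (7.01+8.91)/2 × 3 = 23.88
  [5→5.5]: (8.91+8.82)/2 × 0.5 = 4.4325
  [5.5→6.5]: (8.82+8.49)/2 × 1 = 8.655
  [6.5→6.75]: (8.49+8.39)/2 × 0.25 = 2.11
  [6.75→9.75]: (8.39+6.87)/2 × 3 = 22.89
  [9.75→15.75]: (6.87+4.13)/2 × 6 = 33.0
  Sum = 101.9775 µg/mL·hr
k_e = ln2 / t½ = 0.693147 / 7.66 = 0.0905 hr^-1
Extrapolated tail: C_last / k_e = 4.13 / 0.0905 = 45.635
AUC_0→∞ = 101.9775 + 45.635 = 147.6125 µg/mL·hr

AUC = 147.6 µg/mL·hr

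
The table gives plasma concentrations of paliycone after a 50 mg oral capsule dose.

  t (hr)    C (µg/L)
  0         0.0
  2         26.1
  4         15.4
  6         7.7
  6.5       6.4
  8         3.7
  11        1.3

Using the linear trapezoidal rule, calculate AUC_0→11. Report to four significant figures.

Trapezoidal AUC_0→11:
  [0→2]: (0.0+26.1)/2 × 2 = 26.1
  [2→4]: (26.1+15.4)/2 × 2 = 41.5
  [4→6]: (15.4+7.7)/2 × 2 = 23.1
  [6→6.5]: (7.7+6.4)/2 × 0.5 = 3.525
  [6.5→8]: (6.4+3.7)/2 × 1.5 = 7.575
  [8→11]: (3.7+1.3)/2 × 3 = 7.5
  Sum = 109.3 µg/L·hr

AUC = 109.3 µg/L·hr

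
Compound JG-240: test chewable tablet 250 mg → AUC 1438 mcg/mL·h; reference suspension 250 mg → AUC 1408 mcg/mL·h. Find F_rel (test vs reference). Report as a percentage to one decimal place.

F_rel = 102.1%

F_rel = (AUC_test/D_test) / (AUC_ref/D_ref)
      = (1438/250) / (1408/250)
      = 5.752 / 5.632 = 1.0213 = 102.13%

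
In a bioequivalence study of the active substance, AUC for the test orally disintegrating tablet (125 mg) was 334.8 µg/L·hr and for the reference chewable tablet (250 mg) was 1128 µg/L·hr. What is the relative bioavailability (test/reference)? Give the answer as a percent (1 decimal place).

F_rel = 59.4%

F_rel = (AUC_test/D_test) / (AUC_ref/D_ref)
      = (334.8/125) / (1128/250)
      = 2.6784 / 4.512 = 0.5936 = 59.36%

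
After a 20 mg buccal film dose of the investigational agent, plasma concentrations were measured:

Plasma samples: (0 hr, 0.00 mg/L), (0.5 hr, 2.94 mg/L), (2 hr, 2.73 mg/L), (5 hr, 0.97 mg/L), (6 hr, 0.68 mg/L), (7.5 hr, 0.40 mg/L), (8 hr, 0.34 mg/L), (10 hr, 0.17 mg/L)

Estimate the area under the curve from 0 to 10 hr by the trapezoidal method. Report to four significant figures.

AUC = 12.87 mg/L·hr

Trapezoidal AUC_0→10:
  [0→0.5]: (0.00+2.94)/2 × 0.5 = 0.735
  [0.5→2]: (2.94+2.73)/2 × 1.5 = 4.2525
  [2→5]: (2.73+0.97)/2 × 3 = 5.55
  [5→6]: (0.97+0.68)/2 × 1 = 0.825
  [6→7.5]: (0.68+0.40)/2 × 1.5 = 0.81
  [7.5→8]: (0.40+0.34)/2 × 0.5 = 0.185
  [8→10]: (0.34+0.17)/2 × 2 = 0.51
  Sum = 12.8675 mg/L·hr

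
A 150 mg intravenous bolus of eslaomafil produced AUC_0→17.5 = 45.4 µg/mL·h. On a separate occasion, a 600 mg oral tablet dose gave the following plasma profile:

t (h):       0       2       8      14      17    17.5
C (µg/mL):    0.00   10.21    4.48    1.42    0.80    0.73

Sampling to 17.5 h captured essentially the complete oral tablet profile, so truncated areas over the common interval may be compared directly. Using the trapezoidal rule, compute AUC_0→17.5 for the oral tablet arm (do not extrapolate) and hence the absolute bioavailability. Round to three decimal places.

F = 0.417

Trapezoidal AUC_0→17.5 (oral tablet):
  [0→2]: (0.00+10.21)/2 × 2 = 10.21
  [2→8]: (10.21+4.48)/2 × 6 = 44.07
  [8→14]: (4.48+1.42)/2 × 6 = 17.7
  [14→17]: (1.42+0.80)/2 × 3 = 3.33
  [17→17.5]: (0.80+0.73)/2 × 0.5 = 0.3825
  Sum = 75.6925 µg/mL·h
F = (AUC_ev/D_ev)/(AUC_iv/D_iv) = (75.6925/600)/(45.4/150) = 0.126154/0.302667 = 0.4168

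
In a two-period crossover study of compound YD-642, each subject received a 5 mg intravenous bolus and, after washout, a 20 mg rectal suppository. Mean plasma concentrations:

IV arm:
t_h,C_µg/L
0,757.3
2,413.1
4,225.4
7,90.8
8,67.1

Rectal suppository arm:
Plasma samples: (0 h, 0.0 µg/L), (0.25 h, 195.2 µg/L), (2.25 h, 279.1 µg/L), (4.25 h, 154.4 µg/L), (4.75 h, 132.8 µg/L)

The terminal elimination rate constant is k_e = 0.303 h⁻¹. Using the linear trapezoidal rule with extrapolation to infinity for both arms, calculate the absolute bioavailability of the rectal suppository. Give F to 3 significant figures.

F = 0.140

Trapezoidal AUC_0→8 (IV):
  [0→2]: (757.3+413.1)/2 × 2 = 1170.4
  [2→4]: (413.1+225.4)/2 × 2 = 638.5
  [4→7]: (225.4+90.8)/2 × 3 = 474.3
  [7→8]: (90.8+67.1)/2 × 1 = 78.95
  Sum = 2362.15 µg/L·h
IV tail: 67.1/0.303 = 221.452; AUC_iv,0→∞ = 2362.15 + 221.452 = 2583.602 µg/L·h
Trapezoidal AUC_0→4.75 (rectal suppository):
  [0→0.25]: (0.0+195.2)/2 × 0.25 = 24.4
  [0.25→2.25]: (195.2+279.1)/2 × 2 = 474.3
  [2.25→4.25]: (279.1+154.4)/2 × 2 = 433.5
  [4.25→4.75]: (154.4+132.8)/2 × 0.5 = 71.8
  Sum = 1004.0 µg/L·h
rectal suppository tail: 132.8/0.303 = 438.284; AUC_ev,0→∞ = 1004.0 + 438.284 = 1442.284 µg/L·h
F = (AUC_ev/D_ev)/(AUC_iv/D_iv) = (1442.284/20)/(2583.602/5) = 72.1142/516.7204 = 0.1396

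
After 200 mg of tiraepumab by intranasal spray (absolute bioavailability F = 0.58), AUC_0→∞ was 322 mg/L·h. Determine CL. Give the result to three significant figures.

CL = F × Dose / AUC_0→∞
   = 0.58 × 200 / 322 = 0.360248 L/h

CL = 0.360 L/h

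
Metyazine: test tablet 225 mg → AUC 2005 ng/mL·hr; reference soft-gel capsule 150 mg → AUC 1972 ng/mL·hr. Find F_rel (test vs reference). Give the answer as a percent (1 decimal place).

F_rel = 67.8%

F_rel = (AUC_test/D_test) / (AUC_ref/D_ref)
      = (2005/225) / (1972/150)
      = 8.91111 / 13.1467 = 0.6778 = 67.78%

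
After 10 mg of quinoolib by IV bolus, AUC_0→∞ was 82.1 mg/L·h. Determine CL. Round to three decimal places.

CL = Dose_iv / AUC_0→∞
   = 10 / 82.1 = 0.121803 L/h

CL = 0.122 L/h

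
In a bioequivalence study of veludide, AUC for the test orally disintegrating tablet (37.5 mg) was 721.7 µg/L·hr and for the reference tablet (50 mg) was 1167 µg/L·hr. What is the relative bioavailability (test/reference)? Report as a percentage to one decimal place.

F_rel = (AUC_test/D_test) / (AUC_ref/D_ref)
      = (721.7/37.5) / (1167/50)
      = 19.2453 / 23.34 = 0.8246 = 82.46%

F_rel = 82.5%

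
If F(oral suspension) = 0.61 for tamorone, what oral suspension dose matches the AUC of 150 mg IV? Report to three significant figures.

D_oral = 246 mg

For equal systemic exposure: F × D_ev = D_iv
D_ev = D_iv / F = 150 / 0.61 = 245.902 mg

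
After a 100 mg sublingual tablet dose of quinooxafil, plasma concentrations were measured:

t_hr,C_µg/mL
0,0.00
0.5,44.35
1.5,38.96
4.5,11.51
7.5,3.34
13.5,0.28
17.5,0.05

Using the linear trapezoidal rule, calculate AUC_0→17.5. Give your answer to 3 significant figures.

AUC = 162 µg/mL·hr

Trapezoidal AUC_0→17.5:
  [0→0.5]: (0.00+44.35)/2 × 0.5 = 11.0875
  [0.5→1.5]: (44.35+38.96)/2 × 1 = 41.655
  [1.5→4.5]: (38.96+11.51)/2 × 3 = 75.705
  [4.5→7.5]: (11.51+3.34)/2 × 3 = 22.275
  [7.5→13.5]: (3.34+0.28)/2 × 6 = 10.86
  [13.5→17.5]: (0.28+0.05)/2 × 4 = 0.66
  Sum = 162.2425 µg/mL·hr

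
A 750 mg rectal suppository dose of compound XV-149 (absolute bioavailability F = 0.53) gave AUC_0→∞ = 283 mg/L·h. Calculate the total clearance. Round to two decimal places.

CL = F × Dose / AUC_0→∞
   = 0.53 × 750 / 283 = 1.40459 L/h

CL = 1.40 L/h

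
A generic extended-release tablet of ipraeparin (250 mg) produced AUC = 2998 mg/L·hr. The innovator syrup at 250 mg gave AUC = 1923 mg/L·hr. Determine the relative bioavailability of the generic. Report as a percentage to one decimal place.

F_rel = 155.9%

F_rel = (AUC_test/D_test) / (AUC_ref/D_ref)
      = (2998/250) / (1923/250)
      = 11.992 / 7.692 = 1.5590 = 155.90%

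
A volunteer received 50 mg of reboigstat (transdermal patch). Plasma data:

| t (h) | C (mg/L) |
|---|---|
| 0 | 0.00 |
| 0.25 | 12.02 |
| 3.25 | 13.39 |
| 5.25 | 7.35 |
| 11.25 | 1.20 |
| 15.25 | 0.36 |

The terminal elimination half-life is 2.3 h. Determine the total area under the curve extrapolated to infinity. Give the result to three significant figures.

Trapezoidal AUC_0→15.25:
  [0→0.25]: (0.00+12.02)/2 × 0.25 = 1.5025
  [0.25→3.25]: (12.02+13.39)/2 × 3 = 38.115
  [3.25→5.25]: (13.39+7.35)/2 × 2 = 20.74
  [5.25→11.25]: (7.35+1.20)/2 × 6 = 25.65
  [11.25→15.25]: (1.20+0.36)/2 × 4 = 3.12
  Sum = 89.1275 mg/L·h
k_e = ln2 / t½ = 0.693147 / 2.3 = 0.3014 h^-1
Extrapolated tail: C_last / k_e = 0.36 / 0.3014 = 1.194
AUC_0→∞ = 89.1275 + 1.194 = 90.3215 mg/L·h

AUC = 90.3 mg/L·h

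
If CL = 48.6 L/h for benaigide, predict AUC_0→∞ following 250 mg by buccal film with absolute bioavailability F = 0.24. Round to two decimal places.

AUC_0→∞ = F × Dose / CL
        = 0.24 × 250 / 48.6 = 1.23457 mg/L·h

AUC = 1.23 mg/L·h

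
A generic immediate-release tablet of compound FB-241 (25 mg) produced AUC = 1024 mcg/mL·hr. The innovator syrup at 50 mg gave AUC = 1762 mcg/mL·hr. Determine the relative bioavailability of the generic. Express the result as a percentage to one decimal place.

F_rel = 116.2%

F_rel = (AUC_test/D_test) / (AUC_ref/D_ref)
      = (1024/25) / (1762/50)
      = 40.96 / 35.24 = 1.1623 = 116.23%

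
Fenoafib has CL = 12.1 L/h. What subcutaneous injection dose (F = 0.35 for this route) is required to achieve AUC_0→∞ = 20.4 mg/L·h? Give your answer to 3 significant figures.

Dose = CL × AUC_0→∞ / F
     = 12.1 × 20.4 / 0.35 = 705.257 mg

Dose = 705 mg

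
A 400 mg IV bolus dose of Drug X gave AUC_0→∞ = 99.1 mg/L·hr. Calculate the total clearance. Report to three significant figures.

CL = Dose_iv / AUC_0→∞
   = 400 / 99.1 = 4.03633 L/hr

CL = 4.04 L/hr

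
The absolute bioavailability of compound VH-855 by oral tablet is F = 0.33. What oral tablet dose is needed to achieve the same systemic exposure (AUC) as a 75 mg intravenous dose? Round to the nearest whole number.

For equal systemic exposure: F × D_ev = D_iv
D_ev = D_iv / F = 75 / 0.33 = 227.273 mg

D_oral = 227 mg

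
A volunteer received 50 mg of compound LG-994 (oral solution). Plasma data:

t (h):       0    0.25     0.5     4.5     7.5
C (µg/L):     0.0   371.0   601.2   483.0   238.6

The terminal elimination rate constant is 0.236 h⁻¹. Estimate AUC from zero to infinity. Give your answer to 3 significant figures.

AUC = 4430 µg/L·h

Trapezoidal AUC_0→7.5:
  [0→0.25]: (0.0+371.0)/2 × 0.25 = 46.375
  [0.25→0.5]: (371.0+601.2)/2 × 0.25 = 121.525
  [0.5→4.5]: (601.2+483.0)/2 × 4 = 2168.4
  [4.5→7.5]: (483.0+238.6)/2 × 3 = 1082.4
  Sum = 3418.7 µg/L·h
Extrapolated tail: C_last / k_e = 238.6 / 0.236 = 1011.017
AUC_0→∞ = 3418.7 + 1011.017 = 4429.717 µg/L·h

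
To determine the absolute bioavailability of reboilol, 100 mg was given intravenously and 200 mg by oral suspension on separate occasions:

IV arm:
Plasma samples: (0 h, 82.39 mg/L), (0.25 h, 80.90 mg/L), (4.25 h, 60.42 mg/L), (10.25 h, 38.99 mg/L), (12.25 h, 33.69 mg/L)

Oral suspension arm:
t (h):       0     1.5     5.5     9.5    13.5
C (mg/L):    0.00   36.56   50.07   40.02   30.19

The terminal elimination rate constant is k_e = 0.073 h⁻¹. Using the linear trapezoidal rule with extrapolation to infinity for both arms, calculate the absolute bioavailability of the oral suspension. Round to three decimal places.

Trapezoidal AUC_0→12.25 (IV):
  [0→0.25]: (82.39+80.90)/2 × 0.25 = 20.41125
  [0.25→4.25]: (80.90+60.42)/2 × 4 = 282.64
  [4.25→10.25]: (60.42+38.99)/2 × 6 = 298.23
  [10.25→12.25]: (38.99+33.69)/2 × 2 = 72.68
  Sum = 673.96125 mg/L·h
IV tail: 33.69/0.073 = 461.507; AUC_iv,0→∞ = 673.96125 + 461.507 = 1135.46825 mg/L·h
Trapezoidal AUC_0→13.5 (oral suspension):
  [0→1.5]: (0.00+36.56)/2 × 1.5 = 27.42
  [1.5→5.5]: (36.56+50.07)/2 × 4 = 173.26
  [5.5→9.5]: (50.07+40.02)/2 × 4 = 180.18
  [9.5→13.5]: (40.02+30.19)/2 × 4 = 140.42
  Sum = 521.28 mg/L·h
oral suspension tail: 30.19/0.073 = 413.562; AUC_ev,0→∞ = 521.28 + 413.562 = 934.842 mg/L·h
F = (AUC_ev/D_ev)/(AUC_iv/D_iv) = (934.842/200)/(1135.46825/100) = 4.67421/11.3547 = 0.4117

F = 0.412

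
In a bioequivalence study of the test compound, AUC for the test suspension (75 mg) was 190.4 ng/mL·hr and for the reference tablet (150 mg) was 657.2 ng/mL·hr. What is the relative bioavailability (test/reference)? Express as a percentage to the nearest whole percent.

F_rel = (AUC_test/D_test) / (AUC_ref/D_ref)
      = (190.4/75) / (657.2/150)
      = 2.53867 / 4.38133 = 0.5794 = 57.94%

F_rel = 58%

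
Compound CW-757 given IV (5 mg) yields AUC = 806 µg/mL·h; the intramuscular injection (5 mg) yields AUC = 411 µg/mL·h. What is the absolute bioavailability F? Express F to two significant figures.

F = 0.51

F = (AUC_ev / D_ev) / (AUC_iv / D_iv)
  = (411/5) / (806/5)
  = 82.2 / 161.2 = 0.5099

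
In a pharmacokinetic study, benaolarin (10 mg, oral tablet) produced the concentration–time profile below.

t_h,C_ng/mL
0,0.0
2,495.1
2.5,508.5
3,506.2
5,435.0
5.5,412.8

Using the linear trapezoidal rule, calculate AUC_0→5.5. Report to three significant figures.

AUC = 2150 ng/mL·h

Trapezoidal AUC_0→5.5:
  [0→2]: (0.0+495.1)/2 × 2 = 495.1
  [2→2.5]: (495.1+508.5)/2 × 0.5 = 250.9
  [2.5→3]: (508.5+506.2)/2 × 0.5 = 253.675
  [3→5]: (506.2+435.0)/2 × 2 = 941.2
  [5→5.5]: (435.0+412.8)/2 × 0.5 = 211.95
  Sum = 2152.825 ng/mL·h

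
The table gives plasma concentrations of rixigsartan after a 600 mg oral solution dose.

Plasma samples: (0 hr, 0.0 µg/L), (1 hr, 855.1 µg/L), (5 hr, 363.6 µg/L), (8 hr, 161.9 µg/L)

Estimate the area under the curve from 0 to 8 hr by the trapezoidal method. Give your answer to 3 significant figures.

Trapezoidal AUC_0→8:
  [0→1]: (0.0+855.1)/2 × 1 = 427.55
  [1→5]: (855.1+363.6)/2 × 4 = 2437.4
  [5→8]: (363.6+161.9)/2 × 3 = 788.25
  Sum = 3653.2 µg/L·hr

AUC = 3650 µg/L·hr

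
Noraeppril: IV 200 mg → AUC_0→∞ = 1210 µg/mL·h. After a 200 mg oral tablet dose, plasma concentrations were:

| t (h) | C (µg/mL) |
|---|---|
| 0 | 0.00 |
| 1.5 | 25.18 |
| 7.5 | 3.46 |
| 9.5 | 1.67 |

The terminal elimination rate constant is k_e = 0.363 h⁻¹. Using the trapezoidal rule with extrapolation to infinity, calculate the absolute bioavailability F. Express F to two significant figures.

F = 0.095

Trapezoidal AUC_0→9.5 (oral tablet):
  [0→1.5]: (0.00+25.18)/2 × 1.5 = 18.885
  [1.5→7.5]: (25.18+3.46)/2 × 6 = 85.92
  [7.5→9.5]: (3.46+1.67)/2 × 2 = 5.13
  Sum = 109.935 µg/mL·h
Tail: C_last/k_e = 1.67/0.363 = 4.601
AUC_0→∞ (oral tablet) = 109.935 + 4.601 = 114.536 µg/mL·h
F = (AUC_ev/D_ev)/(AUC_iv/D_iv) = (114.536/200)/(1210/200) = 0.57268/6.05 = 0.0947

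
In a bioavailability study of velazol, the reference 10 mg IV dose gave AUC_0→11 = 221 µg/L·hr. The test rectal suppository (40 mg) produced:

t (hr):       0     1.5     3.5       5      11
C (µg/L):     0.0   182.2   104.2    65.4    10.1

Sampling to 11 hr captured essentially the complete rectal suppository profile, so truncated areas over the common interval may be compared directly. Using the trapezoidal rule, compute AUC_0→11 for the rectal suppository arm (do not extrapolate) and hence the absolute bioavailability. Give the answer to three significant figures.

Trapezoidal AUC_0→11 (rectal suppository):
  [0→1.5]: (0.0+182.2)/2 × 1.5 = 136.65
  [1.5→3.5]: (182.2+104.2)/2 × 2 = 286.4
  [3.5→5]: (104.2+65.4)/2 × 1.5 = 127.2
  [5→11]: (65.4+10.1)/2 × 6 = 226.5
  Sum = 776.75 µg/L·hr
F = (AUC_ev/D_ev)/(AUC_iv/D_iv) = (776.75/40)/(221/10) = 19.41875/22.1 = 0.8787

F = 0.879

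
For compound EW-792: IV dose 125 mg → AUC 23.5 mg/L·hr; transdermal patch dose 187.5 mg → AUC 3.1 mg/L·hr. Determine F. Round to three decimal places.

F = 0.088

F = (AUC_ev / D_ev) / (AUC_iv / D_iv)
  = (3.1/187.5) / (23.5/125)
  = 0.0165333 / 0.188 = 0.0879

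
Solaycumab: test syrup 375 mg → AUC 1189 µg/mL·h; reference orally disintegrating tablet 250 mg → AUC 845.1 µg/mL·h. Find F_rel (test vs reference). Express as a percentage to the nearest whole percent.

F_rel = (AUC_test/D_test) / (AUC_ref/D_ref)
      = (1189/375) / (845.1/250)
      = 3.17067 / 3.3804 = 0.9380 = 93.80%

F_rel = 94%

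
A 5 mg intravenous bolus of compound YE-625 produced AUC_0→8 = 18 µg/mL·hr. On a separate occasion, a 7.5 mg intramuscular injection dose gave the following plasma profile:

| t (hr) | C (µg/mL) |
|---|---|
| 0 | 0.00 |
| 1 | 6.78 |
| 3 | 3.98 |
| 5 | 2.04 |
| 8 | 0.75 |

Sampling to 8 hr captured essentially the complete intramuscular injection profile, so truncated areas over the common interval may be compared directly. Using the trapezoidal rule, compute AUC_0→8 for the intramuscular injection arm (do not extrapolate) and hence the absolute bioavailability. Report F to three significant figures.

F = 0.902

Trapezoidal AUC_0→8 (intramuscular injection):
  [0→1]: (0.00+6.78)/2 × 1 = 3.39
  [1→3]: (6.78+3.98)/2 × 2 = 10.76
  [3→5]: (3.98+2.04)/2 × 2 = 6.02
  [5→8]: (2.04+0.75)/2 × 3 = 4.185
  Sum = 24.355 µg/mL·hr
F = (AUC_ev/D_ev)/(AUC_iv/D_iv) = (24.355/7.5)/(18/5) = 3.24733/3.6 = 0.9020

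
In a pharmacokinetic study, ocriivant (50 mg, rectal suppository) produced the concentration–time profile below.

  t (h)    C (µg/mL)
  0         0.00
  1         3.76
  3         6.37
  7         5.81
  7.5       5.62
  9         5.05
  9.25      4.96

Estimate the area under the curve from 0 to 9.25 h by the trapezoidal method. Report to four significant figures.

Trapezoidal AUC_0→9.25:
  [0→1]: (0.00+3.76)/2 × 1 = 1.88
  [1→3]: (3.76+6.37)/2 × 2 = 10.13
  [3→7]: (6.37+5.81)/2 × 4 = 24.36
  [7→7.5]: (5.81+5.62)/2 × 0.5 = 2.8575
  [7.5→9]: (5.62+5.05)/2 × 1.5 = 8.0025
  [9→9.25]: (5.05+4.96)/2 × 0.25 = 1.25125
  Sum = 48.48125 µg/mL·h

AUC = 48.48 µg/mL·h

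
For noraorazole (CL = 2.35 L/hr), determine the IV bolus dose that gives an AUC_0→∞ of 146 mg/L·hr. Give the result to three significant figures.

Dose_iv = CL × AUC_0→∞
     = 2.35 × 146 = 343.1 mg

Dose = 343 mg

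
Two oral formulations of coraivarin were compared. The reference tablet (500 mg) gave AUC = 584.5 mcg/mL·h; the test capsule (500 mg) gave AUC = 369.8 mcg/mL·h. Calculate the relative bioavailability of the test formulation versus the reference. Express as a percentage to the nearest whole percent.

F_rel = 63%

F_rel = (AUC_test/D_test) / (AUC_ref/D_ref)
      = (369.8/500) / (584.5/500)
      = 0.7396 / 1.169 = 0.6327 = 63.27%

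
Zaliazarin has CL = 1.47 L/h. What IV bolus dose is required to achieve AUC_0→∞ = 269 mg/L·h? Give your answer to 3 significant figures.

Dose = 395 mg

Dose_iv = CL × AUC_0→∞
     = 1.47 × 269 = 395.43 mg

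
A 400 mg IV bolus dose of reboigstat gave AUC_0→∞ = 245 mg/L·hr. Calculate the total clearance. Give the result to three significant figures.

CL = Dose_iv / AUC_0→∞
   = 400 / 245 = 1.63265 L/hr

CL = 1.63 L/hr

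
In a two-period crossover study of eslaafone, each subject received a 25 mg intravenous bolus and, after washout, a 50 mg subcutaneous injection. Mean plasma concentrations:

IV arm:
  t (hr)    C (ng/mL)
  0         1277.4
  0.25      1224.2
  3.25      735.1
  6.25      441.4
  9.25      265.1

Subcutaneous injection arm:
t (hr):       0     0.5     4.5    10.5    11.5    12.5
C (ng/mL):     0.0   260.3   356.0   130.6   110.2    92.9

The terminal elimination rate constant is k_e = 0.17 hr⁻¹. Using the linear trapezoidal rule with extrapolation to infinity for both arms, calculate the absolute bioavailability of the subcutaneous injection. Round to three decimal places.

Trapezoidal AUC_0→9.25 (IV):
  [0→0.25]: (1277.4+1224.2)/2 × 0.25 = 312.7
  [0.25→3.25]: (1224.2+735.1)/2 × 3 = 2938.95
  [3.25→6.25]: (735.1+441.4)/2 × 3 = 1764.75
  [6.25→9.25]: (441.4+265.1)/2 × 3 = 1059.75
  Sum = 6076.15 ng/mL·hr
IV tail: 265.1/0.17 = 1559.412; AUC_iv,0→∞ = 6076.15 + 1559.412 = 7635.562 ng/mL·hr
Trapezoidal AUC_0→12.5 (subcutaneous injection):
  [0→0.5]: (0.0+260.3)/2 × 0.5 = 65.075
  [0.5→4.5]: (260.3+356.0)/2 × 4 = 1232.6
  [4.5→10.5]: (356.0+130.6)/2 × 6 = 1459.8
  [10.5→11.5]: (130.6+110.2)/2 × 1 = 120.4
  [11.5→12.5]: (110.2+92.9)/2 × 1 = 101.55
  Sum = 2979.425 ng/mL·hr
subcutaneous injection tail: 92.9/0.17 = 546.471; AUC_ev,0→∞ = 2979.425 + 546.471 = 3525.896 ng/mL·hr
F = (AUC_ev/D_ev)/(AUC_iv/D_iv) = (3525.896/50)/(7635.562/25) = 70.51792/305.42248 = 0.2309

F = 0.231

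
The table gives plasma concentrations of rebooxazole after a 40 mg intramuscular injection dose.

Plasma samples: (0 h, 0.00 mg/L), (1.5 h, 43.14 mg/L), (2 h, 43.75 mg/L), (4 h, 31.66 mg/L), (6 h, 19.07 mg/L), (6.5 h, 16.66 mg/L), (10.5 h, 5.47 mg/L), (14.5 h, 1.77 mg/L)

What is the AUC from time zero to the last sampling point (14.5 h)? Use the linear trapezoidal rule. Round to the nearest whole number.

AUC = 248 mg/L·h

Trapezoidal AUC_0→14.5:
  [0→1.5]: (0.00+43.14)/2 × 1.5 = 32.355
  [1.5→2]: (43.14+43.75)/2 × 0.5 = 21.7225
  [2→4]: (43.75+31.66)/2 × 2 = 75.41
  [4→6]: (31.66+19.07)/2 × 2 = 50.73
  [6→6.5]: (19.07+16.66)/2 × 0.5 = 8.9325
  [6.5→10.5]: (16.66+5.47)/2 × 4 = 44.26
  [10.5→14.5]: (5.47+1.77)/2 × 4 = 14.48
  Sum = 247.89 mg/L·h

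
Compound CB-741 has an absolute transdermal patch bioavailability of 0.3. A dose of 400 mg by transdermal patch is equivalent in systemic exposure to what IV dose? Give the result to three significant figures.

D_iv = 120 mg

Systemic exposure from an extravascular dose = F × D_ev, so the equivalent IV dose is F × D_ev.
D_iv = F × D_ev = 0.3 × 400 = 120 mg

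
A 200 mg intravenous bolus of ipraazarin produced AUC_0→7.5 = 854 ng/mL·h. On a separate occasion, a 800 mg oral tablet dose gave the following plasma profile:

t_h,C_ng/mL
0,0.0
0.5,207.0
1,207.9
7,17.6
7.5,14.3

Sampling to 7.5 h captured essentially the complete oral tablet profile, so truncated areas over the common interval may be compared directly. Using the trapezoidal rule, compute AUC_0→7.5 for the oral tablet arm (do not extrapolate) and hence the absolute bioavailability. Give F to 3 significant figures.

F = 0.246

Trapezoidal AUC_0→7.5 (oral tablet):
  [0→0.5]: (0.0+207.0)/2 × 0.5 = 51.75
  [0.5→1]: (207.0+207.9)/2 × 0.5 = 103.725
  [1→7]: (207.9+17.6)/2 × 6 = 676.5
  [7→7.5]: (17.6+14.3)/2 × 0.5 = 7.975
  Sum = 839.95 ng/mL·h
F = (AUC_ev/D_ev)/(AUC_iv/D_iv) = (839.95/800)/(854/200) = 1.0499375/4.27 = 0.2459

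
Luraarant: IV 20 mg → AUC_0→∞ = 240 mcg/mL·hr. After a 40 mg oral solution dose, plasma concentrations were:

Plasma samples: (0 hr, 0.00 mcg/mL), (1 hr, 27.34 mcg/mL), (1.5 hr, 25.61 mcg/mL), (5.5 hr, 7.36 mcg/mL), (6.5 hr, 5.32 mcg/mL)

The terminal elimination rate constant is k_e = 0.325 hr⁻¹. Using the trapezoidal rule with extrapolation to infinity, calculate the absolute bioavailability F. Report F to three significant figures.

Trapezoidal AUC_0→6.5 (oral solution):
  [0→1]: (0.00+27.34)/2 × 1 = 13.67
  [1→1.5]: (27.34+25.61)/2 × 0.5 = 13.2375
  [1.5→5.5]: (25.61+7.36)/2 × 4 = 65.94
  [5.5→6.5]: (7.36+5.32)/2 × 1 = 6.34
  Sum = 99.1875 mcg/mL·hr
Tail: C_last/k_e = 5.32/0.325 = 16.369
AUC_0→∞ (oral solution) = 99.1875 + 16.369 = 115.5565 mcg/mL·hr
F = (AUC_ev/D_ev)/(AUC_iv/D_iv) = (115.5565/40)/(240/20) = 2.8889125/12 = 0.2407

F = 0.241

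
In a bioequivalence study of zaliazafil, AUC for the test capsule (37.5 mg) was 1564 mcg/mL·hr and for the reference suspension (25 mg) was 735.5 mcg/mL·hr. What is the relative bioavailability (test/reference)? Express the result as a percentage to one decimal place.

F_rel = 141.8%

F_rel = (AUC_test/D_test) / (AUC_ref/D_ref)
      = (1564/37.5) / (735.5/25)
      = 41.7067 / 29.42 = 1.4176 = 141.76%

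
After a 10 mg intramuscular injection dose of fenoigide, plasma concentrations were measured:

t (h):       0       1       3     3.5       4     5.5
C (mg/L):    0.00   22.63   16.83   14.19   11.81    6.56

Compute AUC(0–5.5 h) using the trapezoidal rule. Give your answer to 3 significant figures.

AUC = 78.8 mg/L·h

Trapezoidal AUC_0→5.5:
  [0→1]: (0.00+22.63)/2 × 1 = 11.315
  [1→3]: (22.63+16.83)/2 × 2 = 39.46
  [3→3.5]: (16.83+14.19)/2 × 0.5 = 7.755
  [3.5→4]: (14.19+11.81)/2 × 0.5 = 6.5
  [4→5.5]: (11.81+6.56)/2 × 1.5 = 13.7775
  Sum = 78.8075 mg/L·h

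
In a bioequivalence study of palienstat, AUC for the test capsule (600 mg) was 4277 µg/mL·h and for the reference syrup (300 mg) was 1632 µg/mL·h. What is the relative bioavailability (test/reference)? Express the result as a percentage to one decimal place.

F_rel = 131.0%

F_rel = (AUC_test/D_test) / (AUC_ref/D_ref)
      = (4277/600) / (1632/300)
      = 7.12833 / 5.44 = 1.3104 = 131.04%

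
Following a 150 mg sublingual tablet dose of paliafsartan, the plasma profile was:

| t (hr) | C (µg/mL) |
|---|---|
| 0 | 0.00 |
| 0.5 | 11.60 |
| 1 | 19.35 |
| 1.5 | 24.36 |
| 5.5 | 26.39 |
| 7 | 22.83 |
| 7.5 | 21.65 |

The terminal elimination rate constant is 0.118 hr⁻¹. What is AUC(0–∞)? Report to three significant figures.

Trapezoidal AUC_0→7.5:
  [0→0.5]: (0.00+11.60)/2 × 0.5 = 2.9
  [0.5→1]: (11.60+19.35)/2 × 0.5 = 7.7375
  [1→1.5]: (19.35+24.36)/2 × 0.5 = 10.9275
  [1.5→5.5]: (24.36+26.39)/2 × 4 = 101.5
  [5.5→7]: (26.39+22.83)/2 × 1.5 = 36.915
  [7→7.5]: (22.83+21.65)/2 × 0.5 = 11.12
  Sum = 171.1 µg/mL·hr
Extrapolated tail: C_last / k_e = 21.65 / 0.118 = 183.475
AUC_0→∞ = 171.1 + 183.475 = 354.575 µg/mL·hr

AUC = 355 µg/mL·hr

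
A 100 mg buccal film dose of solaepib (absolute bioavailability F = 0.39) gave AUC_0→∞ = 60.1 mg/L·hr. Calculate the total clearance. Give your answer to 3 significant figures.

CL = 0.649 L/hr

CL = F × Dose / AUC_0→∞
   = 0.39 × 100 / 60.1 = 0.648918 L/hr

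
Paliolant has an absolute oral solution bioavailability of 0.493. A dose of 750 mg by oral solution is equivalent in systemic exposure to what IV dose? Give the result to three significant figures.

Systemic exposure from an extravascular dose = F × D_ev, so the equivalent IV dose is F × D_ev.
D_iv = F × D_ev = 0.493 × 750 = 369.75 mg

D_iv = 370 mg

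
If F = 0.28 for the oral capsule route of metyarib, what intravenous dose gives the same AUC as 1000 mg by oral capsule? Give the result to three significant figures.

D_iv = 280 mg

Systemic exposure from an extravascular dose = F × D_ev, so the equivalent IV dose is F × D_ev.
D_iv = F × D_ev = 0.28 × 1000 = 280 mg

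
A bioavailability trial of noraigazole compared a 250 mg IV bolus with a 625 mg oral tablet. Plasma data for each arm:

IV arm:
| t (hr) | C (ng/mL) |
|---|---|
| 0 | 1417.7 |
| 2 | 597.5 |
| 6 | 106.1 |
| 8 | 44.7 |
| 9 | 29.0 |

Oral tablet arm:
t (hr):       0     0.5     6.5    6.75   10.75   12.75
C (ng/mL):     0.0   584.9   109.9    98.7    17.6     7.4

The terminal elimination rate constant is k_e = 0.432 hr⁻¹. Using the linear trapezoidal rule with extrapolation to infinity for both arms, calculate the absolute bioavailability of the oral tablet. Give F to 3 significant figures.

F = 0.275

Trapezoidal AUC_0→9 (IV):
  [0→2]: (1417.7+597.5)/2 × 2 = 2015.2
  [2→6]: (597.5+106.1)/2 × 4 = 1407.2
  [6→8]: (106.1+44.7)/2 × 2 = 150.8
  [8→9]: (44.7+29.0)/2 × 1 = 36.85
  Sum = 3610.05 ng/mL·hr
IV tail: 29.0/0.432 = 67.130; AUC_iv,0→∞ = 3610.05 + 67.130 = 3677.18 ng/mL·hr
Trapezoidal AUC_0→12.75 (oral tablet):
  [0→0.5]: (0.0+584.9)/2 × 0.5 = 146.225
  [0.5→6.5]: (584.9+109.9)/2 × 6 = 2084.4
  [6.5→6.75]: (109.9+98.7)/2 × 0.25 = 26.075
  [6.75→10.75]: (98.7+17.6)/2 × 4 = 232.6
  [10.75→12.75]: (17.6+7.4)/2 × 2 = 25.0
  Sum = 2514.3 ng/mL·hr
oral tablet tail: 7.4/0.432 = 17.130; AUC_ev,0→∞ = 2514.3 + 17.130 = 2531.43 ng/mL·hr
F = (AUC_ev/D_ev)/(AUC_iv/D_iv) = (2531.43/625)/(3677.18/250) = 4.050288/14.70872 = 0.2754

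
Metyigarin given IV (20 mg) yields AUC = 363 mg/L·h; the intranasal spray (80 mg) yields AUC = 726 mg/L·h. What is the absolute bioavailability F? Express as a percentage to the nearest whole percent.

F = (AUC_ev / D_ev) / (AUC_iv / D_iv)
  = (726/80) / (363/20)
  = 9.075 / 18.15 = 0.5000
  = 50.00%

F = 50%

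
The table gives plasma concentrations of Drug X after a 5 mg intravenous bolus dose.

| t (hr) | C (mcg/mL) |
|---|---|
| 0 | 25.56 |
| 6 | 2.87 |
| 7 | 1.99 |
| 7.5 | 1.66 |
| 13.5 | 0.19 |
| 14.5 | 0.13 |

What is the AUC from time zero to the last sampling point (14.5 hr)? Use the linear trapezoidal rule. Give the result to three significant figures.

Trapezoidal AUC_0→14.5:
  [0→6]: (25.56+2.87)/2 × 6 = 85.29
  [6→7]: (2.87+1.99)/2 × 1 = 2.43
  [7→7.5]: (1.99+1.66)/2 × 0.5 = 0.9125
  [7.5→13.5]: (1.66+0.19)/2 × 6 = 5.55
  [13.5→14.5]: (0.19+0.13)/2 × 1 = 0.16
  Sum = 94.3425 mcg/mL·hr

AUC = 94.3 mcg/mL·hr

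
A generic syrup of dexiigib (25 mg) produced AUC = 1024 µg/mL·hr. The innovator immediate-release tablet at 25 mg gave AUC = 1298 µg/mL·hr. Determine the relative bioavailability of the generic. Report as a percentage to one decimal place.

F_rel = 78.9%

F_rel = (AUC_test/D_test) / (AUC_ref/D_ref)
      = (1024/25) / (1298/25)
      = 40.96 / 51.92 = 0.7889 = 78.89%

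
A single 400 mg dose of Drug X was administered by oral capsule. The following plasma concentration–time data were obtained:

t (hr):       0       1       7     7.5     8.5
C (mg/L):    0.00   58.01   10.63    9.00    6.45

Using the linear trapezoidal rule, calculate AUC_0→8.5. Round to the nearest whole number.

AUC = 248 mg/L·hr

Trapezoidal AUC_0→8.5:
  [0→1]: (0.00+58.01)/2 × 1 = 29.005
  [1→7]: (58.01+10.63)/2 × 6 = 205.92
  [7→7.5]: (10.63+9.00)/2 × 0.5 = 4.9075
  [7.5→8.5]: (9.00+6.45)/2 × 1 = 7.725
  Sum = 247.5575 mg/L·hr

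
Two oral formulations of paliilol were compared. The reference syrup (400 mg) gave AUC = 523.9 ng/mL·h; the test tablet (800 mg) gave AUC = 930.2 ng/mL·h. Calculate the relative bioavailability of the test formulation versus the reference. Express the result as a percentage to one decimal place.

F_rel = (AUC_test/D_test) / (AUC_ref/D_ref)
      = (930.2/800) / (523.9/400)
      = 1.16275 / 1.30975 = 0.8878 = 88.78%

F_rel = 88.8%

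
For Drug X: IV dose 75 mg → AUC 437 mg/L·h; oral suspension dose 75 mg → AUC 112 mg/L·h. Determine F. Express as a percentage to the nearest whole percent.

F = (AUC_ev / D_ev) / (AUC_iv / D_iv)
  = (112/75) / (437/75)
  = 1.49333 / 5.82667 = 0.2563
  = 25.63%

F = 26%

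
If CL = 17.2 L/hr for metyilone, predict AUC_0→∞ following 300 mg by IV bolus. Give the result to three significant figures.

AUC_0→∞ = Dose_iv / CL
        = 300 / 17.2 = 17.4419 mg/L·hr

AUC = 17.4 mg/L·hr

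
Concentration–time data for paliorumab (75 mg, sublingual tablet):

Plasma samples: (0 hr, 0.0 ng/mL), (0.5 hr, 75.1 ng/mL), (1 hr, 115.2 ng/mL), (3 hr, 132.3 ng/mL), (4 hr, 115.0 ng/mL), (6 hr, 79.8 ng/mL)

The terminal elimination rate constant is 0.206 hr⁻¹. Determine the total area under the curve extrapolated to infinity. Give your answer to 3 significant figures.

Trapezoidal AUC_0→6:
  [0→0.5]: (0.0+75.1)/2 × 0.5 = 18.775
  [0.5→1]: (75.1+115.2)/2 × 0.5 = 47.575
  [1→3]: (115.2+132.3)/2 × 2 = 247.5
  [3→4]: (132.3+115.0)/2 × 1 = 123.65
  [4→6]: (115.0+79.8)/2 × 2 = 194.8
  Sum = 632.3 ng/mL·hr
Extrapolated tail: C_last / k_e = 79.8 / 0.206 = 387.379
AUC_0→∞ = 632.3 + 387.379 = 1019.679 ng/mL·hr

AUC = 1020 ng/mL·hr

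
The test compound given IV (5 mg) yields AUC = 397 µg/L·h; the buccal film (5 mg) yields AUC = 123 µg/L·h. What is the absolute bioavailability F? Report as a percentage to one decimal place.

F = 31.0%

F = (AUC_ev / D_ev) / (AUC_iv / D_iv)
  = (123/5) / (397/5)
  = 24.6 / 79.4 = 0.3098
  = 30.98%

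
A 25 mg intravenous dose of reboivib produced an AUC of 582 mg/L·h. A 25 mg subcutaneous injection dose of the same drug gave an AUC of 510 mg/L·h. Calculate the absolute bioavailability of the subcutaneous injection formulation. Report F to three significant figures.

F = (AUC_ev / D_ev) / (AUC_iv / D_iv)
  = (510/25) / (582/25)
  = 20.4 / 23.28 = 0.8763

F = 0.876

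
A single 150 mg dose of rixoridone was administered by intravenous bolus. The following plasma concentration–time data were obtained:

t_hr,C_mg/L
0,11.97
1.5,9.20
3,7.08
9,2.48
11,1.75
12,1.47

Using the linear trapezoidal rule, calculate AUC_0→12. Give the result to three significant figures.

AUC = 62.6 mg/L·hr

Trapezoidal AUC_0→12:
  [0→1.5]: (11.97+9.20)/2 × 1.5 = 15.8775
  [1.5→3]: (9.20+7.08)/2 × 1.5 = 12.21
  [3→9]: (7.08+2.48)/2 × 6 = 28.68
  [9→11]: (2.48+1.75)/2 × 2 = 4.23
  [11→12]: (1.75+1.47)/2 × 1 = 1.61
  Sum = 62.6075 mg/L·hr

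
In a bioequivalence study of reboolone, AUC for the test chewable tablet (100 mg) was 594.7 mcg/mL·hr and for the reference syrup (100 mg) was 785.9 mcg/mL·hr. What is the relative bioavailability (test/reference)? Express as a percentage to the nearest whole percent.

F_rel = (AUC_test/D_test) / (AUC_ref/D_ref)
      = (594.7/100) / (785.9/100)
      = 5.947 / 7.859 = 0.7567 = 75.67%

F_rel = 76%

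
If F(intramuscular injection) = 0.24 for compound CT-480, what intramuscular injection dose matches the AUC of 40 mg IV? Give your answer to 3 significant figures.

D_intramuscular = 167 mg

For equal systemic exposure: F × D_ev = D_iv
D_ev = D_iv / F = 40 / 0.24 = 166.667 mg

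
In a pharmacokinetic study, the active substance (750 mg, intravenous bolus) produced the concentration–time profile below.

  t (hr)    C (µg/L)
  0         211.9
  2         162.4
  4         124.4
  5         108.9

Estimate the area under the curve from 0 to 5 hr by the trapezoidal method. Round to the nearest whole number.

AUC = 778 µg/L·hr

Trapezoidal AUC_0→5:
  [0→2]: (211.9+162.4)/2 × 2 = 374.3
  [2→4]: (162.4+124.4)/2 × 2 = 286.8
  [4→5]: (124.4+108.9)/2 × 1 = 116.65
  Sum = 777.75 µg/L·hr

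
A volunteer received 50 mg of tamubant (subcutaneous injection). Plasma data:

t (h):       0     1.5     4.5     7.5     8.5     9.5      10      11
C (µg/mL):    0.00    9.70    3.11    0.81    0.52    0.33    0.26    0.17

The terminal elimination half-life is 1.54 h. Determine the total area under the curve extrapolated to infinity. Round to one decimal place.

Trapezoidal AUC_0→11:
  [0→1.5]: (0.00+9.70)/2 × 1.5 = 7.275
  [1.5→4.5]: (9.70+3.11)/2 × 3 = 19.215
  [4.5→7.5]: (3.11+0.81)/2 × 3 = 5.88
  [7.5→8.5]: (0.81+0.52)/2 × 1 = 0.665
  [8.5→9.5]: (0.52+0.33)/2 × 1 = 0.425
  [9.5→10]: (0.33+0.26)/2 × 0.5 = 0.1475
  [10→11]: (0.26+0.17)/2 × 1 = 0.215
  Sum = 33.8225 µg/mL·h
k_e = ln2 / t½ = 0.693147 / 1.54 = 0.4501 h^-1
Extrapolated tail: C_last / k_e = 0.17 / 0.4501 = 0.378
AUC_0→∞ = 33.8225 + 0.378 = 34.2005 µg/mL·h

AUC = 34.2 µg/mL·h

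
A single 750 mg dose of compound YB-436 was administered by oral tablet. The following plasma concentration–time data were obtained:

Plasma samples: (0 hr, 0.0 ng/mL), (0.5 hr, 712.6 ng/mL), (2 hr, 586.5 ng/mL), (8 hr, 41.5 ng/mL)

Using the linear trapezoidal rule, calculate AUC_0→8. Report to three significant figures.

AUC = 3040 ng/mL·hr

Trapezoidal AUC_0→8:
  [0→0.5]: (0.0+712.6)/2 × 0.5 = 178.15
  [0.5→2]: (712.6+586.5)/2 × 1.5 = 974.325
  [2→8]: (586.5+41.5)/2 × 6 = 1884.0
  Sum = 3036.475 ng/mL·hr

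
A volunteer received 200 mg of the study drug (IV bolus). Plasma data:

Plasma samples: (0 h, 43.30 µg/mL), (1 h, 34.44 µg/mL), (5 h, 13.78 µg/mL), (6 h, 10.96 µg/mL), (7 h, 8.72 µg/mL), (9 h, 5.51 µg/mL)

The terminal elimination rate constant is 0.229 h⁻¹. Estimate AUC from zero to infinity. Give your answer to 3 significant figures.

Trapezoidal AUC_0→9:
  [0→1]: (43.30+34.44)/2 × 1 = 38.87
  [1→5]: (34.44+13.78)/2 × 4 = 96.44
  [5→6]: (13.78+10.96)/2 × 1 = 12.37
  [6→7]: (10.96+8.72)/2 × 1 = 9.84
  [7→9]: (8.72+5.51)/2 × 2 = 14.23
  Sum = 171.75 µg/mL·h
Extrapolated tail: C_last / k_e = 5.51 / 0.229 = 24.061
AUC_0→∞ = 171.75 + 24.061 = 195.811 µg/mL·h

AUC = 196 µg/mL·h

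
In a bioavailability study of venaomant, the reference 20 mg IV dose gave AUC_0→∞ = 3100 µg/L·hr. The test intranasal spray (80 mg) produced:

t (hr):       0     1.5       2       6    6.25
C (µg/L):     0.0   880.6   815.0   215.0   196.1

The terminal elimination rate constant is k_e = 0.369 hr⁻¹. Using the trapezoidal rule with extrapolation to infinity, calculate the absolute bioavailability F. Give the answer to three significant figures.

F = 0.301

Trapezoidal AUC_0→6.25 (intranasal spray):
  [0→1.5]: (0.0+880.6)/2 × 1.5 = 660.45
  [1.5→2]: (880.6+815.0)/2 × 0.5 = 423.9
  [2→6]: (815.0+215.0)/2 × 4 = 2060.0
  [6→6.25]: (215.0+196.1)/2 × 0.25 = 51.3875
  Sum = 3195.7375 µg/L·hr
Tail: C_last/k_e = 196.1/0.369 = 531.436
AUC_0→∞ (intranasal spray) = 3195.7375 + 531.436 = 3727.1735 µg/L·hr
F = (AUC_ev/D_ev)/(AUC_iv/D_iv) = (3727.1735/80)/(3100/20) = 46.5897/155 = 0.3006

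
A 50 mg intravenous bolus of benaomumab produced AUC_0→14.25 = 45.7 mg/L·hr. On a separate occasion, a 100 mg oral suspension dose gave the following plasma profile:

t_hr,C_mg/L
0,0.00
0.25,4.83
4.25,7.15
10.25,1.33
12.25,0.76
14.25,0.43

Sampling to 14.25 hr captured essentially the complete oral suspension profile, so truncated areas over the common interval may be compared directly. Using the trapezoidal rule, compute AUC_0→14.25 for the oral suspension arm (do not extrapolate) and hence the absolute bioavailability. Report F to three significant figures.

Trapezoidal AUC_0→14.25 (oral suspension):
  [0→0.25]: (0.00+4.83)/2 × 0.25 = 0.60375
  [0.25→4.25]: (4.83+7.15)/2 × 4 = 23.96
  [4.25→10.25]: (7.15+1.33)/2 × 6 = 25.44
  [10.25→12.25]: (1.33+0.76)/2 × 2 = 2.09
  [12.25→14.25]: (0.76+0.43)/2 × 2 = 1.19
  Sum = 53.28375 mg/L·hr
F = (AUC_ev/D_ev)/(AUC_iv/D_iv) = (53.28375/100)/(45.7/50) = 0.5328375/0.914 = 0.5830

F = 0.583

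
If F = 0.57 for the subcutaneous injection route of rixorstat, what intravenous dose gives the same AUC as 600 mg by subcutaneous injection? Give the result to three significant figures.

Systemic exposure from an extravascular dose = F × D_ev, so the equivalent IV dose is F × D_ev.
D_iv = F × D_ev = 0.57 × 600 = 342 mg

D_iv = 342 mg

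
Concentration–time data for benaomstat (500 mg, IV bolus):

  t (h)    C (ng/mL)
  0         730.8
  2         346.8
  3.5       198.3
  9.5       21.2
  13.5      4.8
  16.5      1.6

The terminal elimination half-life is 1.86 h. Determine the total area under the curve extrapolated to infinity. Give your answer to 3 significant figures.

AUC = 2210 ng/mL·h

Trapezoidal AUC_0→16.5:
  [0→2]: (730.8+346.8)/2 × 2 = 1077.6
  [2→3.5]: (346.8+198.3)/2 × 1.5 = 408.825
  [3.5→9.5]: (198.3+21.2)/2 × 6 = 658.5
  [9.5→13.5]: (21.2+4.8)/2 × 4 = 52.0
  [13.5→16.5]: (4.8+1.6)/2 × 3 = 9.6
  Sum = 2206.525 ng/mL·h
k_e = ln2 / t½ = 0.693147 / 1.86 = 0.3727 h^-1
Extrapolated tail: C_last / k_e = 1.6 / 0.3727 = 4.293
AUC_0→∞ = 2206.525 + 4.293 = 2210.818 ng/mL·h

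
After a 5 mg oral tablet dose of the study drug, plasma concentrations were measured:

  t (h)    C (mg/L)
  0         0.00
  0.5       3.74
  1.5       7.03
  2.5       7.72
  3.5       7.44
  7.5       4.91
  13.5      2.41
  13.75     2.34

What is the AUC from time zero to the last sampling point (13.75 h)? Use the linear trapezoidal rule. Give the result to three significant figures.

AUC = 68.5 mg/L·h

Trapezoidal AUC_0→13.75:
  [0→0.5]: (0.00+3.74)/2 × 0.5 = 0.935
  [0.5→1.5]: (3.74+7.03)/2 × 1 = 5.385
  [1.5→2.5]: (7.03+7.72)/2 × 1 = 7.375
  [2.5→3.5]: (7.72+7.44)/2 × 1 = 7.58
  [3.5→7.5]: (7.44+4.91)/2 × 4 = 24.7
  [7.5→13.5]: (4.91+2.41)/2 × 6 = 21.96
  [13.5→13.75]: (2.41+2.34)/2 × 0.25 = 0.59375
  Sum = 68.52875 mg/L·h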